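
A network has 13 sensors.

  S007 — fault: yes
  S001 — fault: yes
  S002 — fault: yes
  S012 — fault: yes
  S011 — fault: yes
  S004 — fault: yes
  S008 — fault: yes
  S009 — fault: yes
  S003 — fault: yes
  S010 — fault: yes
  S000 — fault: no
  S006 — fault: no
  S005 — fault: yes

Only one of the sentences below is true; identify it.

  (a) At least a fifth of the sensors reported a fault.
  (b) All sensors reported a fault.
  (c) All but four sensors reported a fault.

(a)

|A| = 13, |A ∩ B| = 11, |A ∖ B| = 2.
(a) requires |A ∩ B| / |A| ≥ 1/5: true.
(b) requires A ⊆ B, i.e. every element of A is in B (|A ∖ B| = 0): false.
(c) requires |A ∖ B| = 4: false.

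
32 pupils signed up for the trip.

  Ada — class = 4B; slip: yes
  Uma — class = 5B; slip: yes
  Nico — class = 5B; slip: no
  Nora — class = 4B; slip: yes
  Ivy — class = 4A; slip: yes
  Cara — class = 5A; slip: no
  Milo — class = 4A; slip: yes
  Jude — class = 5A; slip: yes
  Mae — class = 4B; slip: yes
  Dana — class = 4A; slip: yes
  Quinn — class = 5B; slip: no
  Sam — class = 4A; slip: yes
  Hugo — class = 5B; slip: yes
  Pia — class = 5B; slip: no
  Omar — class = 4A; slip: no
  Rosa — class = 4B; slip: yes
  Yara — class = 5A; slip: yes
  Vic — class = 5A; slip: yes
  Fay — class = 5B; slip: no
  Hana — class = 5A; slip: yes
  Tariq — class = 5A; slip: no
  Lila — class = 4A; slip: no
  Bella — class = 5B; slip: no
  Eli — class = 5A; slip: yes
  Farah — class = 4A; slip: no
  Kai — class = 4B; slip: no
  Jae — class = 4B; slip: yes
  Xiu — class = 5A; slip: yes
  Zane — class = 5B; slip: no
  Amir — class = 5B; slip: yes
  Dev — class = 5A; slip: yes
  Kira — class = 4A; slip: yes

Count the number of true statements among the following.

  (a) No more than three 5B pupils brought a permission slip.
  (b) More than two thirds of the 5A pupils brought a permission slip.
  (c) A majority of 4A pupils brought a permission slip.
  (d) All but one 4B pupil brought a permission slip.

4

(a) 5B: |A| = 9, |A ∩ B| = 3; needs |A ∩ B| ≤ 3 — true.
(b) 5A: |A| = 9, |A ∩ B| = 7; needs |A ∩ B| / |A| > 2/3 — true.
(c) 4A: |A| = 8, |A ∩ B| = 5; needs |A ∩ B| > |A ∖ B| — true.
(d) 4B: |A| = 6, |A ∩ B| = 5; needs |A ∖ B| = 1 — true.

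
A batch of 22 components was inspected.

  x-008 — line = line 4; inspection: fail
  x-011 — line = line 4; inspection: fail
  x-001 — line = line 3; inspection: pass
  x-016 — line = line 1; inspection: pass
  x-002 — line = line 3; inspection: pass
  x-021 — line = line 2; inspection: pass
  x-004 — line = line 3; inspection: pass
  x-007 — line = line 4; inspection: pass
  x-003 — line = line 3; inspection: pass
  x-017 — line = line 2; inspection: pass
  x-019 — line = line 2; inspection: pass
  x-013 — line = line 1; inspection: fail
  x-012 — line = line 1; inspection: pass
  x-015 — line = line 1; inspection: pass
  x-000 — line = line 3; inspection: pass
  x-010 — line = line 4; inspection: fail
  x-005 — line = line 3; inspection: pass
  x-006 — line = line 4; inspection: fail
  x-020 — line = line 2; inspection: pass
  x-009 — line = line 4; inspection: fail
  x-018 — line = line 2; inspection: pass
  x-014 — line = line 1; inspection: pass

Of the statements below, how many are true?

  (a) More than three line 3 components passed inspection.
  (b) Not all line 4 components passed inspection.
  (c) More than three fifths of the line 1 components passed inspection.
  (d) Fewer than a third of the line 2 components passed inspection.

3

(a) line 3: |A| = 6, |A ∩ B| = 6; needs |A ∩ B| > 3 — true.
(b) line 4: |A| = 6, |A ∩ B| = 1; needs A ⊄ B (|A ∖ B| ≥ 1) — true.
(c) line 1: |A| = 5, |A ∩ B| = 4; needs |A ∩ B| / |A| > 3/5 — true.
(d) line 2: |A| = 5, |A ∩ B| = 5; needs |A ∩ B| / |A| < 1/3 — false.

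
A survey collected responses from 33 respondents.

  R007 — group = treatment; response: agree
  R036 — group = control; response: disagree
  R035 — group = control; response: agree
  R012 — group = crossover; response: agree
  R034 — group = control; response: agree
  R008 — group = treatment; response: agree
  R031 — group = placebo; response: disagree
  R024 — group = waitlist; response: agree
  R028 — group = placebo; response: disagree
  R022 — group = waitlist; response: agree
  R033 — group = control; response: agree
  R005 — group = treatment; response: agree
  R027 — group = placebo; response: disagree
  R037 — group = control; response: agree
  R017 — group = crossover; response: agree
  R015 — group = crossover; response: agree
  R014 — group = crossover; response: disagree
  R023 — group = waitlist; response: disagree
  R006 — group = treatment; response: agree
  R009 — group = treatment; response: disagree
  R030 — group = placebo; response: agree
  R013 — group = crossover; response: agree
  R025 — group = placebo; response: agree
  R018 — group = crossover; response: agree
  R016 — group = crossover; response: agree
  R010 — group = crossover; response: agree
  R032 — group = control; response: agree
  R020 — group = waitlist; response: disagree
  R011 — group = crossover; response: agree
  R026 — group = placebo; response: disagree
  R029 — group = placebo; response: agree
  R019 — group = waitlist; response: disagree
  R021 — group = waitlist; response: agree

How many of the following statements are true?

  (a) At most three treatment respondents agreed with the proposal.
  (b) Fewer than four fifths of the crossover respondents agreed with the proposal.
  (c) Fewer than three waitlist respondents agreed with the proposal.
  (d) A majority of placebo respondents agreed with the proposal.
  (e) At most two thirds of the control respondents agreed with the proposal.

(a) treatment: |A| = 5, |A ∩ B| = 4; needs |A ∩ B| ≤ 3 — false.
(b) crossover: |A| = 9, |A ∩ B| = 8; needs |A ∩ B| / |A| < 4/5 — false.
(c) waitlist: |A| = 6, |A ∩ B| = 3; needs |A ∩ B| < 3 — false.
(d) placebo: |A| = 7, |A ∩ B| = 3; needs |A ∩ B| > |A ∖ B| — false.
(e) control: |A| = 6, |A ∩ B| = 5; needs |A ∩ B| / |A| ≤ 2/3 — false.

0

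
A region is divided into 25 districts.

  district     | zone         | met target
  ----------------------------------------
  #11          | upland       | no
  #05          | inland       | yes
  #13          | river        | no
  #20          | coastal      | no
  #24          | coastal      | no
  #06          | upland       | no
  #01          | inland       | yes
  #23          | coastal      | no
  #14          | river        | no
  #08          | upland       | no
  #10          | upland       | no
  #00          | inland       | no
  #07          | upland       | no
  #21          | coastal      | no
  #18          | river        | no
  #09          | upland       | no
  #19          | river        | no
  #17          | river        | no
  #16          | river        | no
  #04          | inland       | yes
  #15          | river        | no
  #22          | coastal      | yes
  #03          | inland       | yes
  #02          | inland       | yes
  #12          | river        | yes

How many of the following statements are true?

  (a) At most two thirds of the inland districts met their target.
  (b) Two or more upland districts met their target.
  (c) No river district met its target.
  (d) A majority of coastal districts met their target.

(a) inland: |A| = 6, |A ∩ B| = 5; needs |A ∩ B| / |A| ≤ 2/3 — false.
(b) upland: |A| = 6, |A ∩ B| = 0; needs |A ∩ B| ≥ 2 — false.
(c) river: |A| = 8, |A ∩ B| = 1; needs A ∩ B = ∅ (|A ∩ B| = 0) — false.
(d) coastal: |A| = 5, |A ∩ B| = 1; needs |A ∩ B| > |A ∖ B| — false.

0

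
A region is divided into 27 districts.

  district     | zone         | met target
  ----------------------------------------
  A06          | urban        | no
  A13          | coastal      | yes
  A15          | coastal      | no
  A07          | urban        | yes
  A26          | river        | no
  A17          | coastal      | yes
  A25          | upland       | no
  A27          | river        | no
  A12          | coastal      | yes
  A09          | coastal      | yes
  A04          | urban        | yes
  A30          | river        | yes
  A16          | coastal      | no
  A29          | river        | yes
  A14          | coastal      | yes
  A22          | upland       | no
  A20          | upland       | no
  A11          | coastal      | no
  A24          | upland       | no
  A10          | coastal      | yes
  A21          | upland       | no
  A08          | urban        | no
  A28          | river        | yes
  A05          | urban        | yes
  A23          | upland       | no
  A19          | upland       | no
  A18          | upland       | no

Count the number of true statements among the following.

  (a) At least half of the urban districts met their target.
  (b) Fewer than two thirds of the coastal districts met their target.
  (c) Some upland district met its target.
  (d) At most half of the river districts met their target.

1

(a) urban: |A| = 5, |A ∩ B| = 3; needs |A ∩ B| ≥ |A ∖ B| — true.
(b) coastal: |A| = 9, |A ∩ B| = 6; needs |A ∩ B| / |A| < 2/3 — false.
(c) upland: |A| = 8, |A ∩ B| = 0; needs A ∩ B ≠ ∅ (|A ∩ B| ≥ 1) — false.
(d) river: |A| = 5, |A ∩ B| = 3; needs |A ∩ B| ≤ |A ∖ B| — false.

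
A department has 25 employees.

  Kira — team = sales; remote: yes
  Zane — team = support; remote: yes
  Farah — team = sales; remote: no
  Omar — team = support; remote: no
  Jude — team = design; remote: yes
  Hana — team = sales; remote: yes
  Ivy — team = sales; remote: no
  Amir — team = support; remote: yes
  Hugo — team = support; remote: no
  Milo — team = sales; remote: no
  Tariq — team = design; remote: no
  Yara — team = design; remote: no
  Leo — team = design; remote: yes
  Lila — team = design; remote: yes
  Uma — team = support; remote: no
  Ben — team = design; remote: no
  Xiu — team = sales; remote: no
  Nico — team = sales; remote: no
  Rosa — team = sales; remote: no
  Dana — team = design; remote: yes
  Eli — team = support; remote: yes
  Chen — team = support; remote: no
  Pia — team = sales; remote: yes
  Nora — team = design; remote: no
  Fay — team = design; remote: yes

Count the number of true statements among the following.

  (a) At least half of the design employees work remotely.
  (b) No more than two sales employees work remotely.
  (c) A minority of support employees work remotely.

2

(a) design: |A| = 9, |A ∩ B| = 5; needs |A ∩ B| ≥ |A ∖ B| — true.
(b) sales: |A| = 9, |A ∩ B| = 3; needs |A ∩ B| ≤ 2 — false.
(c) support: |A| = 7, |A ∩ B| = 3; needs |A ∩ B| < |A ∖ B| — true.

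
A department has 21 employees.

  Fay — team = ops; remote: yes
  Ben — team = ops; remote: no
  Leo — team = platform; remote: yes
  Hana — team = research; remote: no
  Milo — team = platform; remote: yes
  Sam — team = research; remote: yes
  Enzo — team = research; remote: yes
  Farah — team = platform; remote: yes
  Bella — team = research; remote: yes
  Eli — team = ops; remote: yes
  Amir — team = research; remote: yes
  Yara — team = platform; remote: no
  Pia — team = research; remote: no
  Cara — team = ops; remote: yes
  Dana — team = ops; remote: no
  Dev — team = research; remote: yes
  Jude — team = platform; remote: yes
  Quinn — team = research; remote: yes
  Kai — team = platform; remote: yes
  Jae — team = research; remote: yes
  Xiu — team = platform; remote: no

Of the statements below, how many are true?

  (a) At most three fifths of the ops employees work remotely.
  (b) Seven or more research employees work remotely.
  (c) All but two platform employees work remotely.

(a) ops: |A| = 5, |A ∩ B| = 3; needs |A ∩ B| / |A| ≤ 3/5 — true.
(b) research: |A| = 9, |A ∩ B| = 7; needs |A ∩ B| ≥ 7 — true.
(c) platform: |A| = 7, |A ∩ B| = 5; needs |A ∖ B| = 2 — true.

3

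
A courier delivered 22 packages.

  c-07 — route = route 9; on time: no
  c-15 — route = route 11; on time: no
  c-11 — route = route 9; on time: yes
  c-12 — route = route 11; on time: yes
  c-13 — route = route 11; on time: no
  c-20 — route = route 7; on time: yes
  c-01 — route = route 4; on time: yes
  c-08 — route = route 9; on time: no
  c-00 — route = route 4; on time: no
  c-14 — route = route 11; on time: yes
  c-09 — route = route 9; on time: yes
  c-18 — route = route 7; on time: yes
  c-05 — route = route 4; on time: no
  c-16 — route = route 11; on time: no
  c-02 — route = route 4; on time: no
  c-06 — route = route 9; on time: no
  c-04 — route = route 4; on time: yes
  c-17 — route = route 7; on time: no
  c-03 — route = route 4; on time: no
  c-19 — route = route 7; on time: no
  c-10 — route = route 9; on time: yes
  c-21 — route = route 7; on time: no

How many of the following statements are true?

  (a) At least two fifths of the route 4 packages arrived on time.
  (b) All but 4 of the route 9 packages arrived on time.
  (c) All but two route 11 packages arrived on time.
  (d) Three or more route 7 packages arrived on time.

(a) route 4: |A| = 6, |A ∩ B| = 2; needs |A ∩ B| / |A| ≥ 2/5 — false.
(b) route 9: |A| = 6, |A ∩ B| = 3; needs |A ∖ B| = 4 — false.
(c) route 11: |A| = 5, |A ∩ B| = 2; needs |A ∖ B| = 2 — false.
(d) route 7: |A| = 5, |A ∩ B| = 2; needs |A ∩ B| ≥ 3 — false.

0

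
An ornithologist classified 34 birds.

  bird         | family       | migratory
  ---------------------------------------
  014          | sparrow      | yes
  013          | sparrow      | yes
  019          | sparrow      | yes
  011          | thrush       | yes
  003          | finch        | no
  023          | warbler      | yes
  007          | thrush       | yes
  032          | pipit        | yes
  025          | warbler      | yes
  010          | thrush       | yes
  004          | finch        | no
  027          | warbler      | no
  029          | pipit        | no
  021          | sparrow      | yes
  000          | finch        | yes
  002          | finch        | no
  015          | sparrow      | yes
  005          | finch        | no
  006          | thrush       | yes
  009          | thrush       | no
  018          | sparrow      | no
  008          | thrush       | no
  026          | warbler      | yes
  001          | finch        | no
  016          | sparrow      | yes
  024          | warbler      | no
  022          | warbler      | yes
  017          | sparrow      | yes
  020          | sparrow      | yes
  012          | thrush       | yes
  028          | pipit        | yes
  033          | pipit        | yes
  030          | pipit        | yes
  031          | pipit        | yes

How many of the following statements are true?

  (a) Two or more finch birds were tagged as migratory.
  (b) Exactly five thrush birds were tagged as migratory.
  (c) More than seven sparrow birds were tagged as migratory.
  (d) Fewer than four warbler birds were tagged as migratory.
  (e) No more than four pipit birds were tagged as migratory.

2

(a) finch: |A| = 6, |A ∩ B| = 1; needs |A ∩ B| ≥ 2 — false.
(b) thrush: |A| = 7, |A ∩ B| = 5; needs |A ∩ B| = 5 — true.
(c) sparrow: |A| = 9, |A ∩ B| = 8; needs |A ∩ B| > 7 — true.
(d) warbler: |A| = 6, |A ∩ B| = 4; needs |A ∩ B| < 4 — false.
(e) pipit: |A| = 6, |A ∩ B| = 5; needs |A ∩ B| ≤ 4 — false.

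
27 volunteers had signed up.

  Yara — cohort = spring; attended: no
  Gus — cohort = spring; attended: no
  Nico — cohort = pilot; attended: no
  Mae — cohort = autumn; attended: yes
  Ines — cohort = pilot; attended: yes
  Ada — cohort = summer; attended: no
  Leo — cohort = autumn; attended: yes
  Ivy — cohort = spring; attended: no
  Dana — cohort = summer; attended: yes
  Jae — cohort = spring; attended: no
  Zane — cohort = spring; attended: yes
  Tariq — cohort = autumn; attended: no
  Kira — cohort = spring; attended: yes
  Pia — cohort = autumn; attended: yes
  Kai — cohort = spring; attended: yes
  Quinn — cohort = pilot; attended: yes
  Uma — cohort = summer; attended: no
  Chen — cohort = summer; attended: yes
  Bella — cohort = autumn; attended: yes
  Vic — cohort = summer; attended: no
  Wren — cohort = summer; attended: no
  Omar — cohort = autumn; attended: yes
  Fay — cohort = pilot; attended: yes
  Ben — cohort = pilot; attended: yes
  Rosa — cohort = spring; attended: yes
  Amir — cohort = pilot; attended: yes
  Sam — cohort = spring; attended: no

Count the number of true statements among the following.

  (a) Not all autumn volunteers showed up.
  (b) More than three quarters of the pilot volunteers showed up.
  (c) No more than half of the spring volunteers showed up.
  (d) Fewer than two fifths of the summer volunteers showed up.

4

(a) autumn: |A| = 6, |A ∩ B| = 5; needs A ⊄ B (|A ∖ B| ≥ 1) — true.
(b) pilot: |A| = 6, |A ∩ B| = 5; needs |A ∩ B| / |A| > 3/4 — true.
(c) spring: |A| = 9, |A ∩ B| = 4; needs |A ∩ B| ≤ |A ∖ B| — true.
(d) summer: |A| = 6, |A ∩ B| = 2; needs |A ∩ B| / |A| < 2/5 — true.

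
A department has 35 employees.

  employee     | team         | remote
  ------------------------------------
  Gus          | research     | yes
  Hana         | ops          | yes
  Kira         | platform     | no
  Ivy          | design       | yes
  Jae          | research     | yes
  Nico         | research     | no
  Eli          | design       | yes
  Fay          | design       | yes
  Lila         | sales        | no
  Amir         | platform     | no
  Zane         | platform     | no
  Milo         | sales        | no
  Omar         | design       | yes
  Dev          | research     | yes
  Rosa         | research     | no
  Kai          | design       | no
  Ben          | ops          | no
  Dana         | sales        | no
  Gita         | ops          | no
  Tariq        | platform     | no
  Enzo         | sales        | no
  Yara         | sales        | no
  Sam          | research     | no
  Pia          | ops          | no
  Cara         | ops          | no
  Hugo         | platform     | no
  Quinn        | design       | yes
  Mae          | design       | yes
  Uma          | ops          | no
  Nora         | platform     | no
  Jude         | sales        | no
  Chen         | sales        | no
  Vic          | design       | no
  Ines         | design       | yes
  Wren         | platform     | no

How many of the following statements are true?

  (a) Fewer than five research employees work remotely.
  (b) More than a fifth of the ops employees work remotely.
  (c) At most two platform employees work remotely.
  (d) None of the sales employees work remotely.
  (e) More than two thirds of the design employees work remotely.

(a) research: |A| = 6, |A ∩ B| = 3; needs |A ∩ B| < 5 — true.
(b) ops: |A| = 6, |A ∩ B| = 1; needs |A ∩ B| / |A| > 1/5 — false.
(c) platform: |A| = 7, |A ∩ B| = 0; needs |A ∩ B| ≤ 2 — true.
(d) sales: |A| = 7, |A ∩ B| = 0; needs A ∩ B = ∅ (|A ∩ B| = 0) — true.
(e) design: |A| = 9, |A ∩ B| = 7; needs |A ∩ B| / |A| > 2/3 — true.

4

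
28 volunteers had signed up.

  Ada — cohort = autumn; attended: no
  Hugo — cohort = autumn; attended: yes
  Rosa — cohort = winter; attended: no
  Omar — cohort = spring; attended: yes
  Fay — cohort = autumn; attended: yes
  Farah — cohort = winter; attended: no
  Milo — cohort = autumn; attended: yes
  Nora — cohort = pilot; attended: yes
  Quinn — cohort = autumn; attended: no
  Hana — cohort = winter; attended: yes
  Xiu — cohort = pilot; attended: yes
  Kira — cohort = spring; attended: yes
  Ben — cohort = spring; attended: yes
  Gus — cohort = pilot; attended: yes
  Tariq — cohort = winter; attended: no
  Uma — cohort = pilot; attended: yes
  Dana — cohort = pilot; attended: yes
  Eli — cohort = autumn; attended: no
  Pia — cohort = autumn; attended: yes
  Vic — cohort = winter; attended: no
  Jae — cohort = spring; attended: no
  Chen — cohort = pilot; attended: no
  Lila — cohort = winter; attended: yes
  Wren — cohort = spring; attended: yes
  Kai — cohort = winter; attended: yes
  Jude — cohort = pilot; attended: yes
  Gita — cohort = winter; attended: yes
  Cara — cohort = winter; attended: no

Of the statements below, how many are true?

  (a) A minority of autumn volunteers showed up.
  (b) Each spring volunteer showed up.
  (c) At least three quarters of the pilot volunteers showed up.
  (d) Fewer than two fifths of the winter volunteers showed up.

(a) autumn: |A| = 7, |A ∩ B| = 4; needs |A ∩ B| < |A ∖ B| — false.
(b) spring: |A| = 5, |A ∩ B| = 4; needs A ⊆ B, i.e. every element of A is in B (|A ∖ B| = 0) — false.
(c) pilot: |A| = 7, |A ∩ B| = 6; needs |A ∩ B| / |A| ≥ 3/4 — true.
(d) winter: |A| = 9, |A ∩ B| = 4; needs |A ∩ B| / |A| < 2/5 — false.

1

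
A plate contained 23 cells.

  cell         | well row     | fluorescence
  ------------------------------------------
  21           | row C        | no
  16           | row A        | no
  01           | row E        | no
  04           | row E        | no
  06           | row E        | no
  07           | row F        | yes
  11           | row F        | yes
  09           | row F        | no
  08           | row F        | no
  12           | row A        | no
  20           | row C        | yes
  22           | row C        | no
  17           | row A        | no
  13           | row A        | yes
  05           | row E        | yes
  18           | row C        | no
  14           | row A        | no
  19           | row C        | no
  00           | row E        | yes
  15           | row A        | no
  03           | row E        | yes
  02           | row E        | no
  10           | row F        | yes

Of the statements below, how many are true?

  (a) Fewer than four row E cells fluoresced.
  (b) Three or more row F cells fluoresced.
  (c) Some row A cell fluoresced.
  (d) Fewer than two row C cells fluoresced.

4

(a) row E: |A| = 7, |A ∩ B| = 3; needs |A ∩ B| < 4 — true.
(b) row F: |A| = 5, |A ∩ B| = 3; needs |A ∩ B| ≥ 3 — true.
(c) row A: |A| = 6, |A ∩ B| = 1; needs A ∩ B ≠ ∅ (|A ∩ B| ≥ 1) — true.
(d) row C: |A| = 5, |A ∩ B| = 1; needs |A ∩ B| < 2 — true.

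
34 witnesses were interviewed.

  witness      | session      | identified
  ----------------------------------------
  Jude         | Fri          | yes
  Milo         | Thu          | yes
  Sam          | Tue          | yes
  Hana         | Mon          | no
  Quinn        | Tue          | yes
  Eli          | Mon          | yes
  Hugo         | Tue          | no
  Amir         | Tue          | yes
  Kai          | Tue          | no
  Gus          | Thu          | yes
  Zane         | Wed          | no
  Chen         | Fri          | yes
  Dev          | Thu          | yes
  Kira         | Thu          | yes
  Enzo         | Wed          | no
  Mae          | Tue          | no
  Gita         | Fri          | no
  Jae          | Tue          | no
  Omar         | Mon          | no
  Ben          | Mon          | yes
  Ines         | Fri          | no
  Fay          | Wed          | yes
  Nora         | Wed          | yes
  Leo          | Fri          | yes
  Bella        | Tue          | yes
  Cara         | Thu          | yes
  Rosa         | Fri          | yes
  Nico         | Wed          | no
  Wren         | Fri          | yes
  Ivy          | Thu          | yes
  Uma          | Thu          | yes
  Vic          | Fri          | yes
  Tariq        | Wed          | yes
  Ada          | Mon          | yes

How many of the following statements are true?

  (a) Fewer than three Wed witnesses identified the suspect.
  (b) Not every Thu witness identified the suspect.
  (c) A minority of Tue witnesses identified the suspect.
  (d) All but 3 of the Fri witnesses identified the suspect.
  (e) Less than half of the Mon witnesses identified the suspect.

0

(a) Wed: |A| = 6, |A ∩ B| = 3; needs |A ∩ B| < 3 — false.
(b) Thu: |A| = 7, |A ∩ B| = 7; needs A ⊄ B (|A ∖ B| ≥ 1) — false.
(c) Tue: |A| = 8, |A ∩ B| = 4; needs |A ∩ B| < |A ∖ B| — false.
(d) Fri: |A| = 8, |A ∩ B| = 6; needs |A ∖ B| = 3 — false.
(e) Mon: |A| = 5, |A ∩ B| = 3; needs |A ∩ B| < |A ∖ B| — false.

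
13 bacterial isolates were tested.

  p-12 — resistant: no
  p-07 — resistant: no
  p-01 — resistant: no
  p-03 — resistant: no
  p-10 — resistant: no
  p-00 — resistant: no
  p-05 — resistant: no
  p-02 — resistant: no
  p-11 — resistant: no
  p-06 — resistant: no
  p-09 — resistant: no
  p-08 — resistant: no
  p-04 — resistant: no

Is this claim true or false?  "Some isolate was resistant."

False

Truth condition: A ∩ B ≠ ∅ (|A ∩ B| ≥ 1).
A (the restrictor) = {p-12, p-07, p-01, p-03, p-10, p-00, p-05, p-02, p-11, p-06, p-09, p-08, p-04}, |A| = 13.
A ∩ B = {}, so |A ∩ B| = 0.
So the statement is false.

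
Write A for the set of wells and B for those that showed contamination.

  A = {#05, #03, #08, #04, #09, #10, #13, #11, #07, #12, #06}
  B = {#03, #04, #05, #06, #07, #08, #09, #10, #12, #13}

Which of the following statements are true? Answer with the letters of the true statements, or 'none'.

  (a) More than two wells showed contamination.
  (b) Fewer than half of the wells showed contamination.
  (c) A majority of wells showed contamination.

|A| = 11, |A ∩ B| = 10, |A ∖ B| = 1.
(a) |A ∩ B| > 2: holds.
(b) |A ∩ B| < |A ∖ B|: fails.
(c) |A ∩ B| > |A ∖ B|: holds.

(a), (c)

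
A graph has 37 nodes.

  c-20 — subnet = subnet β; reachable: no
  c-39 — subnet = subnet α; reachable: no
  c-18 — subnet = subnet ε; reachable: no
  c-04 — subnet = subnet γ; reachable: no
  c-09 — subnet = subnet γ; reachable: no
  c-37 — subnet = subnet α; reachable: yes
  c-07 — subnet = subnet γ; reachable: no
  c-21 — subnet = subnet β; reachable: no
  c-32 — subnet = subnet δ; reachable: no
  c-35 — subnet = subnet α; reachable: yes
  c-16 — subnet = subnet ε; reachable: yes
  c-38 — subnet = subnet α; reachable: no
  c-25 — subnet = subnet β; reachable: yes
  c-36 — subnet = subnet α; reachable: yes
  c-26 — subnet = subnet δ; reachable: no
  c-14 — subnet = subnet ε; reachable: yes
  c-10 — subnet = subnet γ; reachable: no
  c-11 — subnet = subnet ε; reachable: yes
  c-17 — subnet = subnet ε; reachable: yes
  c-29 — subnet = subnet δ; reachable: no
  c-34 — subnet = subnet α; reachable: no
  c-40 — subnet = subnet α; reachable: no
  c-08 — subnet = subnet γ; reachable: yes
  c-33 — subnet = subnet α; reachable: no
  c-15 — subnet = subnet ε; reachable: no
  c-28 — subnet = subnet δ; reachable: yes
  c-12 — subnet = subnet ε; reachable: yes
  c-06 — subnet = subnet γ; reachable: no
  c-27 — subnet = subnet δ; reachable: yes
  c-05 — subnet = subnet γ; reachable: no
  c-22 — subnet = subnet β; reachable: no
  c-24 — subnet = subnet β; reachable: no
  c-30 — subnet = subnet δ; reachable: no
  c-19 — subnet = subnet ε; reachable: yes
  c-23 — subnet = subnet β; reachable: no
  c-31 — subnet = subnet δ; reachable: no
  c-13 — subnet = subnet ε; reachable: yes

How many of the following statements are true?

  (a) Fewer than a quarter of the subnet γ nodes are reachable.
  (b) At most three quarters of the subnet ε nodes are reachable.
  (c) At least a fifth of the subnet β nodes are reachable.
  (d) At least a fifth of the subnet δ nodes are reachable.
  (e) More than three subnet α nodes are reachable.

2

(a) subnet γ: |A| = 7, |A ∩ B| = 1; needs |A ∩ B| / |A| < 1/4 — true.
(b) subnet ε: |A| = 9, |A ∩ B| = 7; needs |A ∩ B| / |A| ≤ 3/4 — false.
(c) subnet β: |A| = 6, |A ∩ B| = 1; needs |A ∩ B| / |A| ≥ 1/5 — false.
(d) subnet δ: |A| = 7, |A ∩ B| = 2; needs |A ∩ B| / |A| ≥ 1/5 — true.
(e) subnet α: |A| = 8, |A ∩ B| = 3; needs |A ∩ B| > 3 — false.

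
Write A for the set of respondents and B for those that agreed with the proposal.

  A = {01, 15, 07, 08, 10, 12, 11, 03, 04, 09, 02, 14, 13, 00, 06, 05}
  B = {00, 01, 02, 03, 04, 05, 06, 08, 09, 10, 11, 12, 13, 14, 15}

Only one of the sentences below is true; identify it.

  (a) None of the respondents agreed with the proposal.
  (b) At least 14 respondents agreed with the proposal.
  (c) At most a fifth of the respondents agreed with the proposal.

|A| = 16, |A ∩ B| = 15, |A ∖ B| = 1.
(a) requires A ∩ B = ∅ (|A ∩ B| = 0): false.
(b) requires |A ∩ B| ≥ 14: true.
(c) requires |A ∩ B| / |A| ≤ 1/5: false.

(b)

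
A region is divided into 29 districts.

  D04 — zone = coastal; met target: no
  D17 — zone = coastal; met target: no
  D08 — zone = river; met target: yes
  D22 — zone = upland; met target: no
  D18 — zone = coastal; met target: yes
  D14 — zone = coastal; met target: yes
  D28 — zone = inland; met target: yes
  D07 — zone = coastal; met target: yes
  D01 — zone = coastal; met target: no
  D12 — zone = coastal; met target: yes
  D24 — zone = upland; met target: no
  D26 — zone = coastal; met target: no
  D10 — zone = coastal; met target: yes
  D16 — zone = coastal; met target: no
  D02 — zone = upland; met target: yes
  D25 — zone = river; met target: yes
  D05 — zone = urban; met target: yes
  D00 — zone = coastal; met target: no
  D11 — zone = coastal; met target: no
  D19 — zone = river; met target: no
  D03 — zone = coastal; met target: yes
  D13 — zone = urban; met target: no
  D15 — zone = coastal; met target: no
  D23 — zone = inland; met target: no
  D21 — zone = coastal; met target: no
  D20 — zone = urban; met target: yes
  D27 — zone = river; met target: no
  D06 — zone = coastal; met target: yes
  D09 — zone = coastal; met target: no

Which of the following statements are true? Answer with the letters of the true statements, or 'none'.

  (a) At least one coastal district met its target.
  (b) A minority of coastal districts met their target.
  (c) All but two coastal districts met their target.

|A| = 17, |A ∩ B| = 7, |A ∖ B| = 10.
(a) A ∩ B ≠ ∅ (|A ∩ B| ≥ 1): holds.
(b) |A ∩ B| < |A ∖ B|: holds.
(c) |A ∖ B| = 2: fails.

(a), (b)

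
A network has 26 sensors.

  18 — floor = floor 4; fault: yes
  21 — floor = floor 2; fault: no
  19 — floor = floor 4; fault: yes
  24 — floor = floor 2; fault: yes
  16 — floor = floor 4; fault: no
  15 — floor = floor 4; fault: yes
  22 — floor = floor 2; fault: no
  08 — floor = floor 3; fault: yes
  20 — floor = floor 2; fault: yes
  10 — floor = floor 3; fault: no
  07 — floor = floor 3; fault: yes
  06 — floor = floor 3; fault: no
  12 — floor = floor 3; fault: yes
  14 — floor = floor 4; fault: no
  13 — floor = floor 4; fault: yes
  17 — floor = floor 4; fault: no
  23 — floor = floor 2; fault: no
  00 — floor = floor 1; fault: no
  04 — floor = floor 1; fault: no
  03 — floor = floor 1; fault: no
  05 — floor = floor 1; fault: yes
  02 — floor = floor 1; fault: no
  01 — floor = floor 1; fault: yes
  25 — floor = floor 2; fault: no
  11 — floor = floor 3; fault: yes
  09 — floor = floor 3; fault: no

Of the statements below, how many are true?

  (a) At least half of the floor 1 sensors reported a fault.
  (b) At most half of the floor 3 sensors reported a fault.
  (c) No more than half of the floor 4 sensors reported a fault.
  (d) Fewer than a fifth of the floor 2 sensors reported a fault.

(a) floor 1: |A| = 6, |A ∩ B| = 2; needs |A ∩ B| ≥ |A ∖ B| — false.
(b) floor 3: |A| = 7, |A ∩ B| = 4; needs |A ∩ B| ≤ |A ∖ B| — false.
(c) floor 4: |A| = 7, |A ∩ B| = 4; needs |A ∩ B| ≤ |A ∖ B| — false.
(d) floor 2: |A| = 6, |A ∩ B| = 2; needs |A ∩ B| / |A| < 1/5 — false.

0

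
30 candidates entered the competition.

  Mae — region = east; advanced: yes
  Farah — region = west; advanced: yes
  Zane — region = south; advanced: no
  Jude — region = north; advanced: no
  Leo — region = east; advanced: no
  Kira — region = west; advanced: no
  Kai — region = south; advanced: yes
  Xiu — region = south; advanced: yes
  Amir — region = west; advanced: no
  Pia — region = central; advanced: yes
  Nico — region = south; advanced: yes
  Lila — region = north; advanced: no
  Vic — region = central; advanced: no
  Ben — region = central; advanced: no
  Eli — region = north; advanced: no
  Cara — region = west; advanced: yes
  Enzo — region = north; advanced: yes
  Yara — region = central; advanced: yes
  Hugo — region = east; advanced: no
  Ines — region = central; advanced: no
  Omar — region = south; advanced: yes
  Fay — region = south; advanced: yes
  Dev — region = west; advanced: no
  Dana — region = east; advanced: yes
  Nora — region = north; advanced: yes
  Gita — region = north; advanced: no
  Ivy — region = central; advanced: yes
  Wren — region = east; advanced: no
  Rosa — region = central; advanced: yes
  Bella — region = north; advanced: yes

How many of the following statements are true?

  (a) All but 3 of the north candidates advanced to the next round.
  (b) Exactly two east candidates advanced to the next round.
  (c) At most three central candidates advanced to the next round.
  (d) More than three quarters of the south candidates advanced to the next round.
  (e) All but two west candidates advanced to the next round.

(a) north: |A| = 7, |A ∩ B| = 3; needs |A ∖ B| = 3 — false.
(b) east: |A| = 5, |A ∩ B| = 2; needs |A ∩ B| = 2 — true.
(c) central: |A| = 7, |A ∩ B| = 4; needs |A ∩ B| ≤ 3 — false.
(d) south: |A| = 6, |A ∩ B| = 5; needs |A ∩ B| / |A| > 3/4 — true.
(e) west: |A| = 5, |A ∩ B| = 2; needs |A ∖ B| = 2 — false.

2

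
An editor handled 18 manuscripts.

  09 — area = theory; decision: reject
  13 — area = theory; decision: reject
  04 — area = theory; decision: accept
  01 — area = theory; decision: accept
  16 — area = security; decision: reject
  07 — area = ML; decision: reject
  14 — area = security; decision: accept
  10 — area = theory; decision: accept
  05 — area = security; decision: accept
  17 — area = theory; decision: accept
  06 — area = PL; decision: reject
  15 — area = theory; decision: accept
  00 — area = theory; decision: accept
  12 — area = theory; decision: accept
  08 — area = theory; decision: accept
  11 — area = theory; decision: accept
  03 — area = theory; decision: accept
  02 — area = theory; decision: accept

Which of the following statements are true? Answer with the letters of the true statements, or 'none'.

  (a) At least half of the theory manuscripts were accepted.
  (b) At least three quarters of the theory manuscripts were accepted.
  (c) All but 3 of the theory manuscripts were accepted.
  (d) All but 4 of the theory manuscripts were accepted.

|A| = 13, |A ∩ B| = 11, |A ∖ B| = 2.
(a) |A ∩ B| ≥ |A ∖ B|: holds.
(b) |A ∩ B| / |A| ≥ 3/4: holds.
(c) |A ∖ B| = 3: fails.
(d) |A ∖ B| = 4: fails.

(a), (b)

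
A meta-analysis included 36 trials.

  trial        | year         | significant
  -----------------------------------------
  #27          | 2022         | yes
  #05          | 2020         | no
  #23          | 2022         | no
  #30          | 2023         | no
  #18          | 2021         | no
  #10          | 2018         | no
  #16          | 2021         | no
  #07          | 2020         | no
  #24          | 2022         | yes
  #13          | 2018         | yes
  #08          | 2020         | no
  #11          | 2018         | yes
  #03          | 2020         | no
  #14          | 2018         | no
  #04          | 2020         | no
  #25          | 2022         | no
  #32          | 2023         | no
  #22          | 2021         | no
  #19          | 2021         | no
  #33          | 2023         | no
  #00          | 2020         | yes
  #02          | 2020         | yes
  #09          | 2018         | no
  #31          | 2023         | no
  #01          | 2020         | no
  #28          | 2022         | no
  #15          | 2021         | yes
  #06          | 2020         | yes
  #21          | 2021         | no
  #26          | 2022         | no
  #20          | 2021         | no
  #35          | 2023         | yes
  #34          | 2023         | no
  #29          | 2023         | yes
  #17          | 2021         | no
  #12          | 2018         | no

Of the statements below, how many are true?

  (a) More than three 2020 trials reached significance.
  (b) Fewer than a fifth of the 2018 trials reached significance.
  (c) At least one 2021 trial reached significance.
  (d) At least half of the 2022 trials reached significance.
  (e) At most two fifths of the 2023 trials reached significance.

(a) 2020: |A| = 9, |A ∩ B| = 3; needs |A ∩ B| > 3 — false.
(b) 2018: |A| = 6, |A ∩ B| = 2; needs |A ∩ B| / |A| < 1/5 — false.
(c) 2021: |A| = 8, |A ∩ B| = 1; needs A ∩ B ≠ ∅ (|A ∩ B| ≥ 1) — true.
(d) 2022: |A| = 6, |A ∩ B| = 2; needs |A ∩ B| ≥ |A ∖ B| — false.
(e) 2023: |A| = 7, |A ∩ B| = 2; needs |A ∩ B| / |A| ≤ 2/5 — true.

2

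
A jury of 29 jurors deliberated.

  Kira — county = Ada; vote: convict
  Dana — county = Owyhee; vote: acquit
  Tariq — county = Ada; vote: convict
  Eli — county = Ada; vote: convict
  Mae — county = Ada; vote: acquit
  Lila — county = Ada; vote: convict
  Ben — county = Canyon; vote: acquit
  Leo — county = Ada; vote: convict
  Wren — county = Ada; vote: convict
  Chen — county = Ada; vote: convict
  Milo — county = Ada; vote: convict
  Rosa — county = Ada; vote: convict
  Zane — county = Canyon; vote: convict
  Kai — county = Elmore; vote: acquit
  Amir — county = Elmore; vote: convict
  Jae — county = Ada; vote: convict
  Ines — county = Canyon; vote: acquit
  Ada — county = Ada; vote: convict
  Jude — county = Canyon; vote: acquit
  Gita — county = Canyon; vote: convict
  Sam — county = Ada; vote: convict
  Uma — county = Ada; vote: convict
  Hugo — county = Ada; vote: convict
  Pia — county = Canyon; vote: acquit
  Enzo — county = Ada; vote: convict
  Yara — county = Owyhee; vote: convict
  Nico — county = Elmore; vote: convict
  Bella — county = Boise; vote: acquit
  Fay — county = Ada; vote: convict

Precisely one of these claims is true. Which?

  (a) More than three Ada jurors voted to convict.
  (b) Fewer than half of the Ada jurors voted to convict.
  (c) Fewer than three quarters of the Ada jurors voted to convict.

|A| = 17, |A ∩ B| = 16, |A ∖ B| = 1.
(a) requires |A ∩ B| > 3: true.
(b) requires |A ∩ B| < |A ∖ B|: false.
(c) requires |A ∩ B| / |A| < 3/4: false.

(a)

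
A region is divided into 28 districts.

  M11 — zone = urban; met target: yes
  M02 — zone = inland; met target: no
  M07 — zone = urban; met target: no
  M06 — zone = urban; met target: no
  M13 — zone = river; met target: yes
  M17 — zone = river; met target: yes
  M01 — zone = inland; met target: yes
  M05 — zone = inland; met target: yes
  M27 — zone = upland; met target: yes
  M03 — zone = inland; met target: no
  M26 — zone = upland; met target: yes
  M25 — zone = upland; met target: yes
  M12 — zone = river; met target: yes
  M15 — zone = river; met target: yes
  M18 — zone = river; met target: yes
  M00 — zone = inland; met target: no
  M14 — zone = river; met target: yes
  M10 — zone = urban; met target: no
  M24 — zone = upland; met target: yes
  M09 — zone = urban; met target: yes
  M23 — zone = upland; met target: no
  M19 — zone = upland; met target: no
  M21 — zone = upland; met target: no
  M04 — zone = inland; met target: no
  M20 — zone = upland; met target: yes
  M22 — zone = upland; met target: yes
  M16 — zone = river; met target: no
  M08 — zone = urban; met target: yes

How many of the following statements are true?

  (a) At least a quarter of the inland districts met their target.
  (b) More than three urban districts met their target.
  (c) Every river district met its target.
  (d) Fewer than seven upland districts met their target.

2

(a) inland: |A| = 6, |A ∩ B| = 2; needs |A ∩ B| / |A| ≥ 1/4 — true.
(b) urban: |A| = 6, |A ∩ B| = 3; needs |A ∩ B| > 3 — false.
(c) river: |A| = 7, |A ∩ B| = 6; needs A ⊆ B, i.e. every element of A is in B (|A ∖ B| = 0) — false.
(d) upland: |A| = 9, |A ∩ B| = 6; needs |A ∩ B| < 7 — true.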